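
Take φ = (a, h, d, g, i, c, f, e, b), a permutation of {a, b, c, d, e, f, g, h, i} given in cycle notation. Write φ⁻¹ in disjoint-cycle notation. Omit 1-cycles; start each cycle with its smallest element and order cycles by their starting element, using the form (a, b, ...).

If φ sends a → b within a cycle, φ⁻¹ sends b → a; equivalently, reverse each cycle.
Reversing each cycle of φ and rotating so the smallest element leads gives (a, b, e, f, c, i, g, d, h).

(a, b, e, f, c, i, g, d, h)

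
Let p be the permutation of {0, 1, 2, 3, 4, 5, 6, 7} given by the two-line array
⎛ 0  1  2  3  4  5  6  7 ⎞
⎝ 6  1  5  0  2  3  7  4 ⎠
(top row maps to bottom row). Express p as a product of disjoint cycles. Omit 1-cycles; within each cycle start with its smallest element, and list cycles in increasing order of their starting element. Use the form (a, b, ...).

Start at 0 and follow images: 0 → 6 → 7 → 4 → 2 → 5 → 3 → 0, giving the cycle (0, 6, 7, 4, 2, 5, 3).
Continuing from each remaining unvisited element yields (0, 6, 7, 4, 2, 5, 3).

(0, 6, 7, 4, 2, 5, 3)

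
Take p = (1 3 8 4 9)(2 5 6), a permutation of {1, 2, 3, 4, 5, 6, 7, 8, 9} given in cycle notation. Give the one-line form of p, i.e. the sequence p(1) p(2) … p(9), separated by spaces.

Each element maps to the next entry in its cycle (wrapping to the front): 1→3, 2→5, 3→8, 4→9, 5→6, 6→2, 7→7, 8→4, 9→1.
Listing these in domain order gives 3 5 8 9 6 2 7 4 1.

3 5 8 9 6 2 7 4 1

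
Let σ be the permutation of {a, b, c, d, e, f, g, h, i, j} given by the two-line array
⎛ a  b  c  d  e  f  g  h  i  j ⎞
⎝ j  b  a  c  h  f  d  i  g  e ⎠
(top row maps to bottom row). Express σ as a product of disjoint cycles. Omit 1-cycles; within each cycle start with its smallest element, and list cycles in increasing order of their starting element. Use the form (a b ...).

(a j e h i g d c)

Start at a and follow images: a → j → e → h → i → g → d → c → a, giving the cycle (a j e h i g d c).
Repeating from the next unused element and collecting all non-trivial cycles gives (a j e h i g d c).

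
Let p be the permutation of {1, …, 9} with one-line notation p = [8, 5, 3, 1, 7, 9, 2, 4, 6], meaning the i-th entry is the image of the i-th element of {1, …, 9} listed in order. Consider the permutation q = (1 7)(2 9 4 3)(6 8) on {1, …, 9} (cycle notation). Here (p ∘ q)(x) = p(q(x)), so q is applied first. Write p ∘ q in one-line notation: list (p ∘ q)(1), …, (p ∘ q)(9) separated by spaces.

(p ∘ q)(x) = p(q(x)). Computing each image: p(q(1)) = p(7) = 2, p(q(2)) = p(9) = 6, p(q(3)) = p(2) = 5, p(q(4)) = p(3) = 3, p(q(5)) = p(5) = 7, p(q(6)) = p(8) = 4, p(q(7)) = p(1) = 8, p(q(8)) = p(6) = 9, p(q(9)) = p(4) = 1.
Hence p ∘ q = [2 6 5 3 7 4 8 9 1].

2 6 5 3 7 4 8 9 1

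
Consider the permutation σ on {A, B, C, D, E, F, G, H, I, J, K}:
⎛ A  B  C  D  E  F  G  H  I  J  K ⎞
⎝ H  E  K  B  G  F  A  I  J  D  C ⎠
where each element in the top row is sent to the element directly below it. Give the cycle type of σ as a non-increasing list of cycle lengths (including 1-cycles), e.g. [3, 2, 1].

[8, 2, 1]

The disjoint cycles are (A, H, I, J, D, B, E, G)(C, K)(F), with lengths 8, 2, 1 in non-increasing order.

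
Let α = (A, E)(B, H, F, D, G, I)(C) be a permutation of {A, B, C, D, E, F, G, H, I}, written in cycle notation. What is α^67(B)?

H

B lies in the 6-cycle (B, H, F, D, G, I).
On a 6-cycle, α^6 is the identity, so α^67 = α^1 there (67 ≡ 1 mod 6).
Advancing 1 step from B: B → H.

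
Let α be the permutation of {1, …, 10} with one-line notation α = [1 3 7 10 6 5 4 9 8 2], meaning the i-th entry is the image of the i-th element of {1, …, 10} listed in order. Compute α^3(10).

7

Tracing 10 → 2 → … returns to 10 after 5 steps, so 10 lies in a 5-cycle (2 3 7 4 10).
Stepping 3 places around the cycle: 10 → 2 → 3 → 7.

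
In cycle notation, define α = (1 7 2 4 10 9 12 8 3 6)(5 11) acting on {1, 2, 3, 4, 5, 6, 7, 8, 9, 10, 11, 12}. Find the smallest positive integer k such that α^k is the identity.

The disjoint cycles have lengths 10, 2.
Since disjoint cycles commute, ord(α) = lcm(10, 2) = 10.

10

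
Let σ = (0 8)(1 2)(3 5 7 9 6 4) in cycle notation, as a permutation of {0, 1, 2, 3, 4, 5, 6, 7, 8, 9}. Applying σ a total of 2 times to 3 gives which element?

3 lies in the 6-cycle (3 5 7 9 6 4).
Stepping 2 places around the cycle: 3 → 5 → 7.

7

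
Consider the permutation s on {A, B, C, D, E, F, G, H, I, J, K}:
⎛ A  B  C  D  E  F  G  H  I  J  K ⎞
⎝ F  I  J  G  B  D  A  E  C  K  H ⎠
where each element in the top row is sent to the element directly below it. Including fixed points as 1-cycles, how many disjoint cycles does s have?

The cycle decomposition is (A, F, D, G)(B, I, C, J, K, H, E), which has 2 cycles (counting 1-cycles).

2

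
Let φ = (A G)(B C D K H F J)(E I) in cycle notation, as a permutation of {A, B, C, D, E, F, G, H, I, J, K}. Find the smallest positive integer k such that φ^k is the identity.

The cycle type of φ is (7, 2, 2).
The order of φ is the least common multiple of its cycle lengths: lcm(7, 2, 2) = 14.

14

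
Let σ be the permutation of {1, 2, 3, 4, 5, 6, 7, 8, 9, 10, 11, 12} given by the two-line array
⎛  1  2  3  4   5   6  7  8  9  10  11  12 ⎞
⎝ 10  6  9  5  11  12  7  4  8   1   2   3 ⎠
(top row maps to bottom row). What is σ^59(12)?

5

Tracing 12 → 3 → … returns to 12 after 9 steps, so 12 lies in a 9-cycle (2 6 12 3 9 8 4 5 11).
On a 9-cycle, σ^9 is the identity, so σ^59 = σ^5 there (59 ≡ 5 mod 9).
Advancing 5 steps from 12: 12 → 3 → 9 → 8 → 4 → 5.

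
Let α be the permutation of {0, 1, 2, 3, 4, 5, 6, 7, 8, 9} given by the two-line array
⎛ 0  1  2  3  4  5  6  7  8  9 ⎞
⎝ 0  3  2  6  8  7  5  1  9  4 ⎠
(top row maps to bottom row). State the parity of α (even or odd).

even

In disjoint-cycle form the cycle lengths are 5, 3, 1, 1.
A cycle is odd iff its length is even; α has 0 even-length cycles, so sgn(α) = (−1)^0 and α is even.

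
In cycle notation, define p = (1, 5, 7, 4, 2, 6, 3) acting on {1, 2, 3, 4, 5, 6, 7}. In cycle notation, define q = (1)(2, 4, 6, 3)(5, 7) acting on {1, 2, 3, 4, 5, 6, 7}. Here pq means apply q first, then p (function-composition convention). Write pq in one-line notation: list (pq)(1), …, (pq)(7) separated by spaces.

(pq)(x) = p(q(x)). Computing each image: p(q(1)) = p(1) = 5, p(q(2)) = p(4) = 2, p(q(3)) = p(2) = 6, p(q(4)) = p(6) = 3, p(q(5)) = p(7) = 4, p(q(6)) = p(3) = 1, p(q(7)) = p(5) = 7.
Hence pq = [5 2 6 3 4 1 7].

5 2 6 3 4 1 7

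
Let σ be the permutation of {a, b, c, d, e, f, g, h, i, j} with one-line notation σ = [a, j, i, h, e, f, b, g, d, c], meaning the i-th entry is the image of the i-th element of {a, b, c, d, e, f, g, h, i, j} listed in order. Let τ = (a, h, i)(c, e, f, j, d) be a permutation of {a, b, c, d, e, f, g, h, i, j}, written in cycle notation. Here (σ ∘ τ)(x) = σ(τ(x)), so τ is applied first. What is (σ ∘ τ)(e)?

f

τ(e) = f, then σ(f) = f; composing gives (σ ∘ τ)(e) = f.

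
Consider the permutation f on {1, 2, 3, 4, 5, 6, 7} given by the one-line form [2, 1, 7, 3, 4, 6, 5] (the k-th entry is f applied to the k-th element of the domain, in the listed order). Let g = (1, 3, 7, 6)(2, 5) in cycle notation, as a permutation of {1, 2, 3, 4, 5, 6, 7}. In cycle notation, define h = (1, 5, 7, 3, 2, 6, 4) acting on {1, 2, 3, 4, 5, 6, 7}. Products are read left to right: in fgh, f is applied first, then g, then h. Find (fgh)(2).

2

(fgh)(2) = h(g(f(2))). f(2) = 1, then g(1) = 3, then h(3) = 2, so the result is 2.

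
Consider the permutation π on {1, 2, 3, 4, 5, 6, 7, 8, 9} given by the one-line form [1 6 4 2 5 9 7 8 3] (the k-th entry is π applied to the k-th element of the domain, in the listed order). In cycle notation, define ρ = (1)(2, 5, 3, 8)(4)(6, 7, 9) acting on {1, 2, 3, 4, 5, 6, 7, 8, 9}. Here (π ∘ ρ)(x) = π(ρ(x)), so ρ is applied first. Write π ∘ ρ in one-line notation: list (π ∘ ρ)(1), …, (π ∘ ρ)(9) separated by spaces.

1 5 8 2 4 7 3 6 9

(π ∘ ρ)(x) = π(ρ(x)). Computing each image: π(ρ(1)) = π(1) = 1, π(ρ(2)) = π(5) = 5, π(ρ(3)) = π(8) = 8, π(ρ(4)) = π(4) = 2, π(ρ(5)) = π(3) = 4, π(ρ(6)) = π(7) = 7, π(ρ(7)) = π(9) = 3, π(ρ(8)) = π(2) = 6, π(ρ(9)) = π(6) = 9.
Hence π ∘ ρ = [1 5 8 2 4 7 3 6 9].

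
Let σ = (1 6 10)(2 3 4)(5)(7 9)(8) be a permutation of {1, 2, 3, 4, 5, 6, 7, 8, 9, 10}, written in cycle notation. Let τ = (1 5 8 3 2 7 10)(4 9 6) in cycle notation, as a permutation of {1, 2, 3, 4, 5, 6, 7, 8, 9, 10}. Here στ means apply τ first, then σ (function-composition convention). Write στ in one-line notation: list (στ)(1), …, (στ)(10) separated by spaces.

5 9 3 7 8 2 1 4 10 6

Chase each element through τ then σ: 1 → 5 → 5; 2 → 7 → 9; 3 → 2 → 3; 4 → 9 → 7; 5 → 8 → 8; 6 → 4 → 2; 7 → 10 → 1; 8 → 3 → 4; 9 → 6 → 10; 10 → 1 → 6.
So στ in one-line form is 5 9 3 7 8 2 1 4 10 6.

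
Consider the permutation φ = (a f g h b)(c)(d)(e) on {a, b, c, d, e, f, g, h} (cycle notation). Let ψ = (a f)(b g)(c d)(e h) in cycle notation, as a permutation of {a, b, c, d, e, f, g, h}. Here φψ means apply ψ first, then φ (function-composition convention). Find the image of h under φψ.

First apply ψ: ψ(h) = e, then φ(e) = e. Thus (φψ)(h) = e.

e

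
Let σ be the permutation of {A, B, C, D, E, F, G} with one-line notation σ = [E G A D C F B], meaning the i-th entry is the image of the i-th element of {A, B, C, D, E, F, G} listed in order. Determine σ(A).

E

A is element number 1 of the domain, and entry number 1 of the one-line form is E, so σ(A) = E.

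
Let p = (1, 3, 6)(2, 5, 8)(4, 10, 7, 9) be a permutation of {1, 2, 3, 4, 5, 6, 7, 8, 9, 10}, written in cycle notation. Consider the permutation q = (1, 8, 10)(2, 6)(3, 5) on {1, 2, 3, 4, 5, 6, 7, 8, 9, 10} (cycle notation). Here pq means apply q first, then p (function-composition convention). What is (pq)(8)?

7

First apply q: q(8) = 10, then p(10) = 7. Thus (pq)(8) = 7.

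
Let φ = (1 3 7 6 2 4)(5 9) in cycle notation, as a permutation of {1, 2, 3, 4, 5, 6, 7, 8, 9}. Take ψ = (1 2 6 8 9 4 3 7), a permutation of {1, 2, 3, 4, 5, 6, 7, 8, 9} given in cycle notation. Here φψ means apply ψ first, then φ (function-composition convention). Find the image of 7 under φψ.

ψ(7) = 1, then φ(1) = 3; composing gives (φψ)(7) = 3.

3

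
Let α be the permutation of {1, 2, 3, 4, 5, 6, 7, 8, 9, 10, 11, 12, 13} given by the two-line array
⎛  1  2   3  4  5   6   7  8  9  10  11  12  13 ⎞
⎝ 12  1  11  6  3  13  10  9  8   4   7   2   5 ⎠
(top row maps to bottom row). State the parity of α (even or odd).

In disjoint-cycle form the cycle lengths are 8, 3, 2.
A cycle is odd iff its length is even; α has 2 even-length cycles, so sgn(α) = (−1)^2 and α is even.

even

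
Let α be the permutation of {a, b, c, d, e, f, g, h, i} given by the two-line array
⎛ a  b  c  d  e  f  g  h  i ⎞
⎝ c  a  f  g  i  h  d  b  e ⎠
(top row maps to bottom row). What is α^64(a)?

b

Tracing a → c → … returns to a after 5 steps, so a lies in a 5-cycle (a, c, f, h, b).
On a 5-cycle, α^5 is the identity, so α^64 = α^4 there (64 ≡ 4 mod 5).
Stepping 4 places around the cycle: a → c → f → h → b.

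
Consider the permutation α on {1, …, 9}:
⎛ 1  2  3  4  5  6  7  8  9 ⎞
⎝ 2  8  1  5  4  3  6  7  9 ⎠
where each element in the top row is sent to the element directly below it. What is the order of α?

Writing α as disjoint cycles, the cycle lengths are 6, 2, 1.
Since disjoint cycles commute, ord(α) = lcm(6, 2) = 6.

6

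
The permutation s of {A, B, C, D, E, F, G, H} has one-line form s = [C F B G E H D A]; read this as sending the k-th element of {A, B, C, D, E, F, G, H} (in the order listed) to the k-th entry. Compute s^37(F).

A

Tracing F → H → … returns to F after 5 steps, so F lies in a 5-cycle (A, C, B, F, H).
Powers repeat with period 5 on this cycle, and 37 mod 5 = 2, so s^37(F) = s^2(F).
Advancing 2 steps from F: F → H → A.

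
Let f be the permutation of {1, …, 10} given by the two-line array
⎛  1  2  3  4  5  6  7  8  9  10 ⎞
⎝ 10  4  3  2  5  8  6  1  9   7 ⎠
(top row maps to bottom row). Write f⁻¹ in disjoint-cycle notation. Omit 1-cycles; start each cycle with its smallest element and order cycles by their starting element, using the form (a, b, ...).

(1, 8, 6, 7, 10)(2, 4)

First write f in disjoint cycles: (1, 10, 7, 6, 8)(2, 4).
Reversing each cycle (and rotating so the smallest element leads) gives f⁻¹ = (1, 8, 6, 7, 10)(2, 4).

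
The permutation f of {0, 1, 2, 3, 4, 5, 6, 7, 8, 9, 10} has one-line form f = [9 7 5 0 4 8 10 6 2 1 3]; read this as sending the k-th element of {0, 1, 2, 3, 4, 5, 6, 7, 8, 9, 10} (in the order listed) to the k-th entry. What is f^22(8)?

2

Tracing 8 → 2 → … returns to 8 after 3 steps, so 8 lies in a 3-cycle (2, 5, 8).
Since the cycle has length 3, f^22 acts on it the same as f^1 (22 mod 3 = 1).
Stepping 1 place around the cycle: 8 → 2.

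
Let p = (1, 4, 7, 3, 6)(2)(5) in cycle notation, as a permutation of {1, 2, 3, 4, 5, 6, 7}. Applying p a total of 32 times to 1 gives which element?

1 lies in the 5-cycle (1, 4, 7, 3, 6).
Since the cycle has length 5, p^32 acts on it the same as p^2 (32 mod 5 = 2).
Advancing 2 steps from 1: 1 → 4 → 7.

7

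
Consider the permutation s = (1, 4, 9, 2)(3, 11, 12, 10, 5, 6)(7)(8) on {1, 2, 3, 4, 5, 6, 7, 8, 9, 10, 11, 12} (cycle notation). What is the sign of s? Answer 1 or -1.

The cycle lengths are 6, 4, 1, 1.
A cycle of length ℓ contributes ℓ−1 transpositions, so s is a product of 5 + 3 = 8 transpositions — even.

1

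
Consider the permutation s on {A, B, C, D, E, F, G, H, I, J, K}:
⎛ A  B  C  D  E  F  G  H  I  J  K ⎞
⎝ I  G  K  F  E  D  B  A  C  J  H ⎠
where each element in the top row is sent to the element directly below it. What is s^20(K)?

K

Tracing K → H → … returns to K after 5 steps, so K lies in a 5-cycle (A, I, C, K, H).
On a 5-cycle, s^5 is the identity, so s^20 = s^0 there (20 ≡ 0 mod 5).
So s^20(K) = K.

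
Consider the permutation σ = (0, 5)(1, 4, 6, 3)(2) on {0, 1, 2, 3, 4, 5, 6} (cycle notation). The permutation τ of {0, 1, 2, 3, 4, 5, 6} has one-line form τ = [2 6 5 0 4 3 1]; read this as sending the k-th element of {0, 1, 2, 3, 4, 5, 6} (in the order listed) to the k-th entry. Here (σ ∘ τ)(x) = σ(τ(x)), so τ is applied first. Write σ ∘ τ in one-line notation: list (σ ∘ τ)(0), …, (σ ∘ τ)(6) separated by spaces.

2 3 0 5 6 1 4

(σ ∘ τ)(x) = σ(τ(x)). Computing each image: σ(τ(0)) = σ(2) = 2, σ(τ(1)) = σ(6) = 3, σ(τ(2)) = σ(5) = 0, σ(τ(3)) = σ(0) = 5, σ(τ(4)) = σ(4) = 6, σ(τ(5)) = σ(3) = 1, σ(τ(6)) = σ(1) = 4.
Hence σ ∘ τ = [2 3 0 5 6 1 4].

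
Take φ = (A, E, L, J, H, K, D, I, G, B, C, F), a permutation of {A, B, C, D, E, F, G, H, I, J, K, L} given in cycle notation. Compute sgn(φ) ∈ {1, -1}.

-1

The cycle lengths are 12.
A cycle of length ℓ contributes ℓ−1 transpositions, so φ is a product of 11 transpositions — odd.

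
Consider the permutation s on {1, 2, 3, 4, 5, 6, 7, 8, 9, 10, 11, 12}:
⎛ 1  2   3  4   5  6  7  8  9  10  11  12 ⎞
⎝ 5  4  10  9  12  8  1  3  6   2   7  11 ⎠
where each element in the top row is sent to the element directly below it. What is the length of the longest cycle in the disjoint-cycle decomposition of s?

Decomposing into disjoint cycles gives (1 5 12 11 7)(2 4 9 6 8 3 10); the longest has length 7.

7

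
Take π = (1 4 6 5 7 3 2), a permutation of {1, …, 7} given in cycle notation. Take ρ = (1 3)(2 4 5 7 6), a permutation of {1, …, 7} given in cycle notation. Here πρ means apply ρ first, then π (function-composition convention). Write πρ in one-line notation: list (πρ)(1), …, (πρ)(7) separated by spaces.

Chase each element through ρ then π: 1 → 3 → 2; 2 → 4 → 6; 3 → 1 → 4; 4 → 5 → 7; 5 → 7 → 3; 6 → 2 → 1; 7 → 6 → 5.
So πρ in one-line form is 2 6 4 7 3 1 5.

2 6 4 7 3 1 5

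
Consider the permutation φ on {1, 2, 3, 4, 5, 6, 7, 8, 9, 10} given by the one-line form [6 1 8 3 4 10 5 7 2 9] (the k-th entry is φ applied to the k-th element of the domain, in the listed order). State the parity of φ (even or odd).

In disjoint-cycle form the cycle lengths are 5, 5.
A cycle of length ℓ contributes ℓ−1 transpositions, so φ is a product of 4 + 4 = 8 transpositions — even.

even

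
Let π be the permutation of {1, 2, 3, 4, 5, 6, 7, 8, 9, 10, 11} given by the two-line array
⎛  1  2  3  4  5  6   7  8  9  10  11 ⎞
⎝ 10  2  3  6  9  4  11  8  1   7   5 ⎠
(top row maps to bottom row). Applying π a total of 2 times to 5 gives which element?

Tracing 5 → 9 → … returns to 5 after 6 steps, so 5 lies in a 6-cycle (1, 10, 7, 11, 5, 9).
Stepping 2 places around the cycle: 5 → 9 → 1.

1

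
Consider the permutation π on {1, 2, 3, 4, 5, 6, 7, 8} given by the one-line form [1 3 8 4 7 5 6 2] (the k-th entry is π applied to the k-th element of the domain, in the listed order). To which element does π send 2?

2 is element number 2 of the domain, and entry number 2 of the one-line form is 3, so π(2) = 3.

3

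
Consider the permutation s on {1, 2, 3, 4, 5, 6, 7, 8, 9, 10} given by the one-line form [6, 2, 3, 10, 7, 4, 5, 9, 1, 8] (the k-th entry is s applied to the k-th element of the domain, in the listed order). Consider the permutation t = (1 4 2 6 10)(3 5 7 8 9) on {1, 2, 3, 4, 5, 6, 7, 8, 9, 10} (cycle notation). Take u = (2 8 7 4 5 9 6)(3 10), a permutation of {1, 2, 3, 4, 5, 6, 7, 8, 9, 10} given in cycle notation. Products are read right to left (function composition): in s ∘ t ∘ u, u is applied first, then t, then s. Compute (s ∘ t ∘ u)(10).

7

Apply the permutations in order: u(10) = 3, then t(3) = 5, then s(5) = 7. So (s ∘ t ∘ u)(10) = 7.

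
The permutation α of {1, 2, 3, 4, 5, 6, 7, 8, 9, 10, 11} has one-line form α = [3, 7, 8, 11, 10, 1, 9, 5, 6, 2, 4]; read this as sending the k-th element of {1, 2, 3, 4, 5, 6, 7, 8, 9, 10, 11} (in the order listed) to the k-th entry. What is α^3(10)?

Tracing 10 → 2 → … returns to 10 after 9 steps, so 10 lies in a 9-cycle (1, 3, 8, 5, 10, 2, 7, 9, 6).
Stepping 3 places around the cycle: 10 → 2 → 7 → 9.

9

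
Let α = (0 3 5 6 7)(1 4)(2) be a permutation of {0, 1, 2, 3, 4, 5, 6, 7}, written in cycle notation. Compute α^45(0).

0 lies in the 5-cycle (0 3 5 6 7).
On a 5-cycle, α^5 is the identity, so α^45 = α^0 there (45 ≡ 0 mod 5).
So α^45(0) = 0.

0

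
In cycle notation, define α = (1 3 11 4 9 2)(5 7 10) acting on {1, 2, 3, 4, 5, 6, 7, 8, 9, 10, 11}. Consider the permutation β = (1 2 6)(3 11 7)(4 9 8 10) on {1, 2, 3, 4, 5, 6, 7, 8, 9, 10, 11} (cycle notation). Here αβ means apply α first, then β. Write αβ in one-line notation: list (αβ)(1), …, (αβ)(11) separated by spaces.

(αβ)(x) = β(α(x)). Computing each image: β(α(1)) = β(3) = 11, β(α(2)) = β(1) = 2, β(α(3)) = β(11) = 7, β(α(4)) = β(9) = 8, β(α(5)) = β(7) = 3, β(α(6)) = β(6) = 1, β(α(7)) = β(10) = 4, β(α(8)) = β(8) = 10, β(α(9)) = β(2) = 6, β(α(10)) = β(5) = 5, β(α(11)) = β(4) = 9.
Hence αβ = [11 2 7 8 3 1 4 10 6 5 9].

11 2 7 8 3 1 4 10 6 5 9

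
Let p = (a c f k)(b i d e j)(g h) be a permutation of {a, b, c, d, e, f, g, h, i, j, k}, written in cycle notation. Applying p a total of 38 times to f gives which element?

a

f lies in the 4-cycle (a c f k).
Powers repeat with period 4 on this cycle, and 38 mod 4 = 2, so p^38(f) = p^2(f).
Advancing 2 steps from f: f → k → a.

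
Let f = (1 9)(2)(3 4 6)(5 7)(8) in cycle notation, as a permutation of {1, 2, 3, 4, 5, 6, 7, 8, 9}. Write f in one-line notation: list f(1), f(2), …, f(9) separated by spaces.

Image by image: 1↦9, 2↦2, 3↦4, 4↦6, 5↦7, 6↦3, 7↦5, 8↦8, 9↦1.
Listing these in domain order gives 9 2 4 6 7 3 5 8 1.

9 2 4 6 7 3 5 8 1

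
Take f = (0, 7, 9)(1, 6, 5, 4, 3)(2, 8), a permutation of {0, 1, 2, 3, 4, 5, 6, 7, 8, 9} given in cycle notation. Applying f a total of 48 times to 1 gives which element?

4

1 lies in the 5-cycle (1, 6, 5, 4, 3).
Since the cycle has length 5, f^48 acts on it the same as f^3 (48 mod 5 = 3).
Stepping 3 places around the cycle: 1 → 6 → 5 → 4.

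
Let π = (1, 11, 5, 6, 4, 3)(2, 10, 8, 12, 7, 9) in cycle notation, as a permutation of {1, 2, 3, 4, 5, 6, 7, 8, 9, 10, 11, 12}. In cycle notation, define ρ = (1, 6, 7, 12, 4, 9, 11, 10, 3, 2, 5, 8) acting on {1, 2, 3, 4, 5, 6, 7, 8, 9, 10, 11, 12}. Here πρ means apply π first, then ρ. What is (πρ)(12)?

12

First apply π: π(12) = 7, then ρ(7) = 12. Thus (πρ)(12) = 12.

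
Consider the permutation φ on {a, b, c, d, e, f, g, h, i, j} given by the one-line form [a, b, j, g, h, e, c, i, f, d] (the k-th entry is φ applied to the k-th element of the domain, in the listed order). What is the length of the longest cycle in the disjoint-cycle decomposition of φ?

4

Decomposing into disjoint cycles gives (c j d g)(e h i f); the longest has length 4.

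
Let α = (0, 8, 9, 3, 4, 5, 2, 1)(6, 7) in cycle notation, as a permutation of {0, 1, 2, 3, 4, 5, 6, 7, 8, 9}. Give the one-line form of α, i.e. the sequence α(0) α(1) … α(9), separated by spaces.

Image by image: 0→8, 1→0, 2→1, 3→4, 4→5, 5→2, 6→7, 7→6, 8→9, 9→3.
Listing these in domain order gives 8 0 1 4 5 2 7 6 9 3.

8 0 1 4 5 2 7 6 9 3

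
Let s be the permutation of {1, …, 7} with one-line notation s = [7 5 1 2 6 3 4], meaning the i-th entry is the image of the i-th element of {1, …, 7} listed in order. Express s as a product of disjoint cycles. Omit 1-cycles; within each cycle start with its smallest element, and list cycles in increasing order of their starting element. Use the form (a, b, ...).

(1, 7, 4, 2, 5, 6, 3)

Start at 1 and follow images: 1 → 7 → 4 → 2 → 5 → 6 → 3 → 1, giving the cycle (1, 7, 4, 2, 5, 6, 3).
Continuing from each remaining unvisited element yields (1, 7, 4, 2, 5, 6, 3).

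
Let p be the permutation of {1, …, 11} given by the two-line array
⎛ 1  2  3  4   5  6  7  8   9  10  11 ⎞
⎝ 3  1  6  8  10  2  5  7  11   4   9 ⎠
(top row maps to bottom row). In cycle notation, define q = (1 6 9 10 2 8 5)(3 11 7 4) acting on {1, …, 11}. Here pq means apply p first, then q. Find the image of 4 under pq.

(pq)(4) = q(p(4)). p(4) = 8, then q(8) = 5. So (pq)(4) = 5.

5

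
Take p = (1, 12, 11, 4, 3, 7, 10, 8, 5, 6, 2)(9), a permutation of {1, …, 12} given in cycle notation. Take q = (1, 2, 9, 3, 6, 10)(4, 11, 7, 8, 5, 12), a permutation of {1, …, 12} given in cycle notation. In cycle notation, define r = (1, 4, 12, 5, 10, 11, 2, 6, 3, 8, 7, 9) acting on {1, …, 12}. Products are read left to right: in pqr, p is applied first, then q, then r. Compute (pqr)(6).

Chase 6: p(6) = 2; q(2) = 9; r(9) = 1. Hence (pqr)(6) = 1.

1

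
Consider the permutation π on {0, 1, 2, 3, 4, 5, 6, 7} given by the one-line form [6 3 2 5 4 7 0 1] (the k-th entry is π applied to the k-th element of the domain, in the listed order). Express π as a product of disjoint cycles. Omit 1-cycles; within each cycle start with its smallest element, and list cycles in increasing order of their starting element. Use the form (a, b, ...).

(0, 6)(1, 3, 5, 7)

Start at 0 and follow images: 0 → 6 → 0, giving the cycle (0, 6).
Continuing from each remaining unvisited element yields (0, 6)(1, 3, 5, 7).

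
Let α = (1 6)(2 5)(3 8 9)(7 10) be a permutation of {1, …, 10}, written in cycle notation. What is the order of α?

6

The disjoint cycles have lengths 3, 2, 2, 2, 1.
Since disjoint cycles commute, ord(α) = lcm(3, 2, 2, 2) = 6.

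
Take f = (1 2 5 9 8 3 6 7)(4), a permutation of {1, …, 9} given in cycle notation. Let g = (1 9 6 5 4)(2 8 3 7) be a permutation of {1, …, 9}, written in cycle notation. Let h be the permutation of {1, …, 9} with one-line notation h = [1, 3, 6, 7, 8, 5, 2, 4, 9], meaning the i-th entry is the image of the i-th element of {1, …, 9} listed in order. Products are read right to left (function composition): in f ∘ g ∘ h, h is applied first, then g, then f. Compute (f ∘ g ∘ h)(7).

Apply the permutations in order: h(7) = 2, then g(2) = 8, then f(8) = 3. So (f ∘ g ∘ h)(7) = 3.

3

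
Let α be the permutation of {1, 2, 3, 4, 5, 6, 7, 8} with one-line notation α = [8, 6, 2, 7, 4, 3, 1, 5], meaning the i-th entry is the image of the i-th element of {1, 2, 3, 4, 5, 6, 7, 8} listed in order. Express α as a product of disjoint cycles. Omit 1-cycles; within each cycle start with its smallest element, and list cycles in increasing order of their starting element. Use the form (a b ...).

From 1: 1 → 8 → 5 → 4 → 7 → 1, closing the cycle (1 8 5 4 7).
Continuing from each remaining unvisited element yields (1 8 5 4 7)(2 6 3).

(1 8 5 4 7)(2 6 3)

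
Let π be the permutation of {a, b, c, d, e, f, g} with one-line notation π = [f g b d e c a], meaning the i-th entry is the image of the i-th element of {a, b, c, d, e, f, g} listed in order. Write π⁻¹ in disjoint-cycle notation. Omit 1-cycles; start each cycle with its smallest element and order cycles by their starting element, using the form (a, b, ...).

The cycle decomposition of π is (a, f, c, b, g).
Reversing each cycle (and rotating so the smallest element leads) gives π⁻¹ = (a, g, b, c, f).

(a, g, b, c, f)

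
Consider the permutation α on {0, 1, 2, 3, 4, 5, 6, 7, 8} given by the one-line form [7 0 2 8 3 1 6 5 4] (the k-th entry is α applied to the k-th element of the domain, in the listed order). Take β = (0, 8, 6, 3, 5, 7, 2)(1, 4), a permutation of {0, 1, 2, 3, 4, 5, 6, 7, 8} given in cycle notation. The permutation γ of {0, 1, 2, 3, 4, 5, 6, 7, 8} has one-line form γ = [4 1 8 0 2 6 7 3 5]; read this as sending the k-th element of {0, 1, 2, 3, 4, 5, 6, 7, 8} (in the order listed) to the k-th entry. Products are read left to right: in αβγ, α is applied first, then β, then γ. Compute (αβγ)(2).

4

(αβγ)(2) = γ(β(α(2))). α(2) = 2, then β(2) = 0, then γ(0) = 4, so the result is 4.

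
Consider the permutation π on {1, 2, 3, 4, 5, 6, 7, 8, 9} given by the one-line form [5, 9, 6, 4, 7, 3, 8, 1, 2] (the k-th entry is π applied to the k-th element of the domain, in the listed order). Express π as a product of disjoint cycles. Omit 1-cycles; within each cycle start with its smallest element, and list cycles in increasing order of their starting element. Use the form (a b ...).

(1 5 7 8)(2 9)(3 6)

Start at 1 and follow images: 1 → 5 → 7 → 8 → 1, giving the cycle (1 5 7 8).
Repeating from the next unused element and collecting all non-trivial cycles gives (1 5 7 8)(2 9)(3 6).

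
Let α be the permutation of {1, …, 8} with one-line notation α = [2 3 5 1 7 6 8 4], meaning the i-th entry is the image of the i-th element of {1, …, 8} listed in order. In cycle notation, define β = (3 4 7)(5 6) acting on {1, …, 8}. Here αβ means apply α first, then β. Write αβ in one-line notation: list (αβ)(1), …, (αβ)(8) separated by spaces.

2 4 6 1 3 5 8 7

(αβ)(x) = β(α(x)). Computing each image: β(α(1)) = β(2) = 2, β(α(2)) = β(3) = 4, β(α(3)) = β(5) = 6, β(α(4)) = β(1) = 1, β(α(5)) = β(7) = 3, β(α(6)) = β(6) = 5, β(α(7)) = β(8) = 8, β(α(8)) = β(4) = 7.
Hence αβ = [2 4 6 1 3 5 8 7].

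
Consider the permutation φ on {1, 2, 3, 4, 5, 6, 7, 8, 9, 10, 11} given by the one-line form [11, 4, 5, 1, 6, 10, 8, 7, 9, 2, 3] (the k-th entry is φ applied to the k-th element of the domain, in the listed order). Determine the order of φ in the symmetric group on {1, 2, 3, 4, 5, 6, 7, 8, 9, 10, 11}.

8

Decomposing into disjoint cycles gives cycle lengths 8, 2, 1.
The order of φ is the least common multiple of its cycle lengths: lcm(8, 2) = 8.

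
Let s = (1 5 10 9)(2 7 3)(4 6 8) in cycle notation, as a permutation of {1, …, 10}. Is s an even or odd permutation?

The cycle lengths are 4, 3, 3.
A cycle of length ℓ contributes ℓ−1 transpositions, so s is a product of 3 + 2 + 2 = 7 transpositions — odd.

odd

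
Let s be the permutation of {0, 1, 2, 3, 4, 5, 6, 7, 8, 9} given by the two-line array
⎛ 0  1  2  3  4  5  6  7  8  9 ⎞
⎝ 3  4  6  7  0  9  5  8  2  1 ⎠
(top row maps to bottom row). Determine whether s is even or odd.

In disjoint-cycle form the cycle lengths are 10.
A cycle is odd iff its length is even; s has 1 even-length cycle, so sgn(s) = (−1)^1 and s is odd.

odd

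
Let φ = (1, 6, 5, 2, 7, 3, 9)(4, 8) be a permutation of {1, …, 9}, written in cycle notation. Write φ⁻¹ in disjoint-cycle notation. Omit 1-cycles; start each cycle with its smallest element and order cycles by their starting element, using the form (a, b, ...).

Inverting a permutation written in cycle notation just reverses the order within every cycle.
After reversing and putting each cycle's least element first, φ⁻¹ = (1, 9, 3, 7, 2, 5, 6)(4, 8).

(1, 9, 3, 7, 2, 5, 6)(4, 8)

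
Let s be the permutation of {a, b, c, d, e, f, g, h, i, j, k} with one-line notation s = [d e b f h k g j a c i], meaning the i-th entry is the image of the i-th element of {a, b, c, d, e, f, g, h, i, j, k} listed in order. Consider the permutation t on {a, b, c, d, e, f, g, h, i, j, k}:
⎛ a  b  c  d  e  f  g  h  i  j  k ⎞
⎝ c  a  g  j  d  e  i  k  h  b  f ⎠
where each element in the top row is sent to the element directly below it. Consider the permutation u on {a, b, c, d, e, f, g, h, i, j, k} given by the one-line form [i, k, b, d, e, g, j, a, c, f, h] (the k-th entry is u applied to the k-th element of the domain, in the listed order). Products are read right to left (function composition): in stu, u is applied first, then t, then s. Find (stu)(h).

Chase h: u(h) = a; t(a) = c; s(c) = b. Hence (stu)(h) = b.

b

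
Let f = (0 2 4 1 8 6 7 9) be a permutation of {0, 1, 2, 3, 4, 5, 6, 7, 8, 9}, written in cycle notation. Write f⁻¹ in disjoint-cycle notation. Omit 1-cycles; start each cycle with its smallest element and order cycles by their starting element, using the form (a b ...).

(0 9 7 6 8 1 4 2)

The inverse reverses each cycle.
Reversing each cycle of f and rotating so the smallest element leads gives (0 9 7 6 8 1 4 2).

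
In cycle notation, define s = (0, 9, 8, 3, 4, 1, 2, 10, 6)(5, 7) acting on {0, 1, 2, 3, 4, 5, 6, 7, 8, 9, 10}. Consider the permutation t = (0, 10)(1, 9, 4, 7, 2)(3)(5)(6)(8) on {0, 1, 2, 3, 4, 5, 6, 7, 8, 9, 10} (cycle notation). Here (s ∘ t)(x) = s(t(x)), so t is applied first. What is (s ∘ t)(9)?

1

t(9) = 4, then s(4) = 1; composing gives (s ∘ t)(9) = 1.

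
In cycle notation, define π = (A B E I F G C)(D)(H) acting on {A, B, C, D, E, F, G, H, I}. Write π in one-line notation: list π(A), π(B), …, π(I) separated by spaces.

B E A D I G C H F

Reading each image from the cycles: A↦B, B↦E, C↦A, D↦D, E↦I, F↦G, G↦C, H↦H, I↦F.
Listing these in domain order gives B E A D I G C H F.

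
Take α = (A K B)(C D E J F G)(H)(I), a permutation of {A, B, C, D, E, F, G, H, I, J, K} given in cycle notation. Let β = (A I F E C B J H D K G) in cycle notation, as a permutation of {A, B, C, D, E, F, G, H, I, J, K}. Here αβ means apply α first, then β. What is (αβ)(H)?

D

α(H) = H, then β(H) = D; composing gives (αβ)(H) = D.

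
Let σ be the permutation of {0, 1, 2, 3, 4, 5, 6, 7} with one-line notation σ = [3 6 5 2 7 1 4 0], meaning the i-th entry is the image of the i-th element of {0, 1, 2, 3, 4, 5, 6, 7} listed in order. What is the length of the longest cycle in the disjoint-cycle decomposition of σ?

8

Decomposing into disjoint cycles gives (0, 3, 2, 5, 1, 6, 4, 7); the longest has length 8.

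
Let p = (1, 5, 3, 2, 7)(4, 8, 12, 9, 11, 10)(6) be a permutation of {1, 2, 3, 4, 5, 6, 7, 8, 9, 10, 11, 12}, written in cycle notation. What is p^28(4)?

11

4 lies in the 6-cycle (4, 8, 12, 9, 11, 10).
Since the cycle has length 6, p^28 acts on it the same as p^4 (28 mod 6 = 4).
Stepping 4 places around the cycle: 4 → 8 → 12 → 9 → 11.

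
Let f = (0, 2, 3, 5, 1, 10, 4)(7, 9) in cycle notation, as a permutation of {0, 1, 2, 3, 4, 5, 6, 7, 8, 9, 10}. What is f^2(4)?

2

4 lies in the 7-cycle (0, 2, 3, 5, 1, 10, 4).
Stepping 2 places around the cycle: 4 → 0 → 2.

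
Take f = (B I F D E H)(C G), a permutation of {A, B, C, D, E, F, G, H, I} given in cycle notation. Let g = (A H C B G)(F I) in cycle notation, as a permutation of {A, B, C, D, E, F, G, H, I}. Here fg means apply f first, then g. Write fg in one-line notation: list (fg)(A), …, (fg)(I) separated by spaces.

(fg)(x) = g(f(x)). Computing each image: g(f(A)) = g(A) = H, g(f(B)) = g(I) = F, g(f(C)) = g(G) = A, g(f(D)) = g(E) = E, g(f(E)) = g(H) = C, g(f(F)) = g(D) = D, g(f(G)) = g(C) = B, g(f(H)) = g(B) = G, g(f(I)) = g(F) = I.
Hence fg = [H F A E C D B G I].

H F A E C D B G I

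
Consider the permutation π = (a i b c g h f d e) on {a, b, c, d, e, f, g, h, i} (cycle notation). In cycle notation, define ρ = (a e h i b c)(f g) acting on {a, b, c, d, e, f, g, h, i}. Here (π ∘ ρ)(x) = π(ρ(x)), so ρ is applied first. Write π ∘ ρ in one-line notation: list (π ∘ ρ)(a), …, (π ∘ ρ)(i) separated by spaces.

a g i e f h d b c

For each element, apply ρ then π: a → e → a; b → c → g; c → a → i; d → d → e; e → h → f; f → g → h; g → f → d; h → i → b; i → b → c.
Collecting the images, π ∘ ρ = [a g i e f h d b c].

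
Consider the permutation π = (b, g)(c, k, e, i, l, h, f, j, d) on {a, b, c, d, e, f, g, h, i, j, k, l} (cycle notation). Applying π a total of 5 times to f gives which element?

e

f lies in the 9-cycle (c, k, e, i, l, h, f, j, d).
Stepping 5 places around the cycle: f → j → d → c → k → e.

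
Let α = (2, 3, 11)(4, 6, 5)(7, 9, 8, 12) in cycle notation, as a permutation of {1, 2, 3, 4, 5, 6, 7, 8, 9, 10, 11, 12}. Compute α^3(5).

5 lies in the 3-cycle (4, 6, 5).
Since the cycle has length 3, α^3 acts on it the same as α^0 (3 mod 3 = 0).
So α^3(5) = 5.

5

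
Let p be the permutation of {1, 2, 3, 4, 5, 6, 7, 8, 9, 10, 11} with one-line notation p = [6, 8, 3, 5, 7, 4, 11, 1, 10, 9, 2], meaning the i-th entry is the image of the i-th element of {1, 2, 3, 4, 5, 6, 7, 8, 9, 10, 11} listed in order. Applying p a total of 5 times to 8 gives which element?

7

Tracing 8 → 1 → … returns to 8 after 8 steps, so 8 lies in an 8-cycle (1 6 4 5 7 11 2 8).
Advancing 5 steps from 8: 8 → 1 → 6 → 4 → 5 → 7.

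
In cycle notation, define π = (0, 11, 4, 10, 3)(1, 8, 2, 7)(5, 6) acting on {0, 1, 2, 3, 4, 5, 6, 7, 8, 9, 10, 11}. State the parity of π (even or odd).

even

The cycle lengths are 5, 4, 2, 1.
A cycle is odd iff its length is even; π has 2 even-length cycles, so sgn(π) = (−1)^2 and π is even.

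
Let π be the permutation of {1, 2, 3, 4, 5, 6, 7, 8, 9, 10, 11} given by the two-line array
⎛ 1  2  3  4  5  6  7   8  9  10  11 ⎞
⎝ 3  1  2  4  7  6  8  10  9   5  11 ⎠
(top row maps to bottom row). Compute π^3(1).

1

Tracing 1 → 3 → … returns to 1 after 3 steps, so 1 lies in a 3-cycle (1, 3, 2).
Powers repeat with period 3 on this cycle, and 3 mod 3 = 0, so π^3(1) = π^0(1).
So π^3(1) = 1.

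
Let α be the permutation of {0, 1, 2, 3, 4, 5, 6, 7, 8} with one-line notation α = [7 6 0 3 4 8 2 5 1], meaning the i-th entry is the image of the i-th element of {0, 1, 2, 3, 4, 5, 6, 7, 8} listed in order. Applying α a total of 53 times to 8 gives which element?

Tracing 8 → 1 → … returns to 8 after 7 steps, so 8 lies in a 7-cycle (0 7 5 8 1 6 2).
Powers repeat with period 7 on this cycle, and 53 mod 7 = 4, so α^53(8) = α^4(8).
Advancing 4 steps from 8: 8 → 1 → 6 → 2 → 0.

0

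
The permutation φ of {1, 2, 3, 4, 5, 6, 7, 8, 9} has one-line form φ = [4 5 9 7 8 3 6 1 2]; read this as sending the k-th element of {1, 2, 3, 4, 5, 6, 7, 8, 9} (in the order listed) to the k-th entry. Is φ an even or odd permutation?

In disjoint-cycle form the cycle lengths are 9.
A cycle is odd iff its length is even; φ has 0 even-length cycles, so sgn(φ) = (−1)^0 and φ is even.

even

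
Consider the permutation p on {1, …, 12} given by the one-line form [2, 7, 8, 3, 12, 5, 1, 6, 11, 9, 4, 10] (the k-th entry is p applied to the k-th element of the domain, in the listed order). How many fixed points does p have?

No element satisfies p(x) = x, so there are 0 fixed points.

0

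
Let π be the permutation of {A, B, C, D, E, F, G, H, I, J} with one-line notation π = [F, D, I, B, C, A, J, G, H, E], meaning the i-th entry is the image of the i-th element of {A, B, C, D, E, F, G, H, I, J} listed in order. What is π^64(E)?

G

Tracing E → C → … returns to E after 6 steps, so E lies in a 6-cycle (C, I, H, G, J, E).
On a 6-cycle, π^6 is the identity, so π^64 = π^4 there (64 ≡ 4 mod 6).
Stepping 4 places around the cycle: E → C → I → H → G.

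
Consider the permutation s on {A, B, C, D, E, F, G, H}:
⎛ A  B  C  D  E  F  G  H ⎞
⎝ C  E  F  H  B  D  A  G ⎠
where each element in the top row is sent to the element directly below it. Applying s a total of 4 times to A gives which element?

Tracing A → C → … returns to A after 6 steps, so A lies in a 6-cycle (A, C, F, D, H, G).
Advancing 4 steps from A: A → C → F → D → H.

H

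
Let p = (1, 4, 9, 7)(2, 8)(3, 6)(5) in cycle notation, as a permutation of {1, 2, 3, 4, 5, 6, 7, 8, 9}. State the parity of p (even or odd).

odd

The cycle lengths are 4, 2, 2, 1.
A cycle is odd iff its length is even; p has 3 even-length cycles, so sgn(p) = (−1)^3 and p is odd.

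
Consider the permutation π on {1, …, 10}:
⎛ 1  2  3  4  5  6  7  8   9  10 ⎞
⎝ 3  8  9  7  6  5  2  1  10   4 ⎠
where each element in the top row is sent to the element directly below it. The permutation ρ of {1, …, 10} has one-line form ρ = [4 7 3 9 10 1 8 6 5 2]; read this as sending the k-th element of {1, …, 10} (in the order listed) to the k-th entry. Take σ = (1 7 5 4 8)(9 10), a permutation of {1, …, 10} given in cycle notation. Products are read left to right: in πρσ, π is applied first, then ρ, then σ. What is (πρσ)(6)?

9

Chase 6: π(6) = 5; ρ(5) = 10; σ(10) = 9. Hence (πρσ)(6) = 9.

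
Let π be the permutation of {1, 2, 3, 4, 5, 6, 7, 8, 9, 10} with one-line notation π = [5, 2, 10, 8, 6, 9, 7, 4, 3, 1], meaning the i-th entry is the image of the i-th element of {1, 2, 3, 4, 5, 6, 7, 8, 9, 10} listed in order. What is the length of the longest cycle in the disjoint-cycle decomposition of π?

Decomposing into disjoint cycles gives (1, 5, 6, 9, 3, 10)(4, 8); the longest has length 6.

6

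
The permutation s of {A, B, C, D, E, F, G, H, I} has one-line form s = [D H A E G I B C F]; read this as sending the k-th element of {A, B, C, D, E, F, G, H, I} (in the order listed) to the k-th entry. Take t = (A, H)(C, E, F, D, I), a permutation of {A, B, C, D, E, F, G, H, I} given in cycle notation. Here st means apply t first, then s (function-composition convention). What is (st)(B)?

First apply t: t(B) = B, then s(B) = H. Thus (st)(B) = H.

H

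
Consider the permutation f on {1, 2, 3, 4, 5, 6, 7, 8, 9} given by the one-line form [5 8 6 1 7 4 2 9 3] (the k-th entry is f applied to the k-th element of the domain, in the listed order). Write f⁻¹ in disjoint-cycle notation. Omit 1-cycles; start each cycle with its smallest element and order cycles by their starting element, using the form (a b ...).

First write f in disjoint cycles: (1 5 7 2 8 9 3 6 4).
Reversing each cycle (and rotating so the smallest element leads) gives f⁻¹ = (1 4 6 3 9 8 2 7 5).

(1 4 6 3 9 8 2 7 5)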